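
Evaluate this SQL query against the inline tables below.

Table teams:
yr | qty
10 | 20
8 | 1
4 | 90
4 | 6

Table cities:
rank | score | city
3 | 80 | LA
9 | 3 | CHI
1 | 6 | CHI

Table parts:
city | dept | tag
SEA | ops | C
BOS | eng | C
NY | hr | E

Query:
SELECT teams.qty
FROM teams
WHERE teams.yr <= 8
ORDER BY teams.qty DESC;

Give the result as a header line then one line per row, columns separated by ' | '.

== RESULT ==
teams.qty
90
6
1

Derivation:
After WHERE (3 rows):
teams.yr | teams.qty
8 | 1
4 | 90
4 | 6
After SELECT (3 rows):
teams.qty
1
90
6
After ORDER BY (3 rows):
teams.qty
90
6
1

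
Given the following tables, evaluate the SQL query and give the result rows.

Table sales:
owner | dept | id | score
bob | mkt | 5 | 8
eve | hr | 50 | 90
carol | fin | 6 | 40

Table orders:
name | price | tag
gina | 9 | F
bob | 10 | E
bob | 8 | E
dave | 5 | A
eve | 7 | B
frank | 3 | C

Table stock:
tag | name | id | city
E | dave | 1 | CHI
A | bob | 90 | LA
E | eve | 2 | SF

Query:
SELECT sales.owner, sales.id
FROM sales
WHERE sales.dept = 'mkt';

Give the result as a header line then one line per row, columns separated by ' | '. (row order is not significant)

After WHERE (1 rows):
sales.owner | sales.dept | sales.id | sales.score
bob | mkt | 5 | 8
After SELECT (1 rows):
sales.owner | sales.id
bob | 5

== RESULT ==
sales.owner | sales.id
bob | 5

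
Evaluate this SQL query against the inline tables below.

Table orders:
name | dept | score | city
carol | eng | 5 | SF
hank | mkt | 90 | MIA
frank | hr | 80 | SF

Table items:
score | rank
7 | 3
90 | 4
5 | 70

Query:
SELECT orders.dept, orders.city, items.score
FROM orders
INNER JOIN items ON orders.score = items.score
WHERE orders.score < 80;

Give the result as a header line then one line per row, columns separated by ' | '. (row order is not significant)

After JOIN items (2 rows):
orders.name | orders.dept | orders.score | orders.city | items.score | items.rank
carol | eng | 5 | SF | 5 | 70
hank | mkt | 90 | MIA | 90 | 4
After WHERE (1 rows):
orders.name | orders.dept | orders.score | orders.city | items.score | items.rank
carol | eng | 5 | SF | 5 | 70
After SELECT (1 rows):
orders.dept | orders.city | items.score
eng | SF | 5

== RESULT ==
orders.dept | orders.city | items.score
eng | SF | 5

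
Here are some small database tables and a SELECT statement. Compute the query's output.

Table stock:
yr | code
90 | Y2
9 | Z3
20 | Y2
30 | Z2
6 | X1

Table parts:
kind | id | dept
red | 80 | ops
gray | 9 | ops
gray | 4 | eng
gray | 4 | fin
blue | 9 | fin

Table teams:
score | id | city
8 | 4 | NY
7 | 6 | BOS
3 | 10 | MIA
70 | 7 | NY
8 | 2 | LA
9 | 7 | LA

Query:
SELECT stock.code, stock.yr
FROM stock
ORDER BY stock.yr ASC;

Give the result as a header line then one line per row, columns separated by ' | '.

== RESULT ==
stock.code | stock.yr
X1 | 6
Z3 | 9
Y2 | 20
Z2 | 30
Y2 | 90

Derivation:
After SELECT (5 rows):
stock.code | stock.yr
Y2 | 90
Z3 | 9
Y2 | 20
Z2 | 30
X1 | 6
After ORDER BY (5 rows):
stock.code | stock.yr
X1 | 6
Z3 | 9
Y2 | 20
Z2 | 30
Y2 | 90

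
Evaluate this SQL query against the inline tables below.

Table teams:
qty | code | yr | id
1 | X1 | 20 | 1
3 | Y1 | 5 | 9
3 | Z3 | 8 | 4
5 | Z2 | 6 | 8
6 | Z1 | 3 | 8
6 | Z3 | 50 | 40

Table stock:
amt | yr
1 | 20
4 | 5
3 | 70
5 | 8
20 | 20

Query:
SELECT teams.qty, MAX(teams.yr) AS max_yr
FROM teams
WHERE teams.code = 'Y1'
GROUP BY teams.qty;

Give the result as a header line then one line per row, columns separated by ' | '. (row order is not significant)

After WHERE (1 rows):
teams.qty | teams.code | teams.yr | teams.id
3 | Y1 | 5 | 9
After GROUP BY (1 rows):
teams.qty | max_yr
3 | 5

== RESULT ==
teams.qty | max_yr
3 | 5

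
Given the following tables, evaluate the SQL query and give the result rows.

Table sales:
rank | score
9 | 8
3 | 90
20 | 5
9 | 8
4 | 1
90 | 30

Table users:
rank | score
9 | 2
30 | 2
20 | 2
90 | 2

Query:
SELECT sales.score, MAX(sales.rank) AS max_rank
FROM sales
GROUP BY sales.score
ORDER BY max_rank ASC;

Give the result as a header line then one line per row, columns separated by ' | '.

After GROUP BY (5 rows):
sales.score | max_rank
8 | 9
90 | 3
5 | 20
1 | 4
30 | 90
After ORDER BY (5 rows):
sales.score | max_rank
90 | 3
1 | 4
8 | 9
5 | 20
30 | 90

== RESULT ==
sales.score | max_rank
90 | 3
1 | 4
8 | 9
5 | 20
30 | 90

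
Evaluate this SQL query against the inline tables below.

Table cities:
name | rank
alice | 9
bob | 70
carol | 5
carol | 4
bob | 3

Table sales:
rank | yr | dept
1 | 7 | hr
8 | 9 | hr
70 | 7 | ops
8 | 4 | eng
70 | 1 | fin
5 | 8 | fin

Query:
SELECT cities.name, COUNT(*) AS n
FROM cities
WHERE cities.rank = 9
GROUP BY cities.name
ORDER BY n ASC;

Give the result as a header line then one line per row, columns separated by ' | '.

== RESULT ==
cities.name | n
alice | 1

Derivation:
After WHERE (1 rows):
cities.name | cities.rank
alice | 9
After GROUP BY (1 rows):
cities.name | n
alice | 1
After ORDER BY (1 rows):
cities.name | n
alice | 1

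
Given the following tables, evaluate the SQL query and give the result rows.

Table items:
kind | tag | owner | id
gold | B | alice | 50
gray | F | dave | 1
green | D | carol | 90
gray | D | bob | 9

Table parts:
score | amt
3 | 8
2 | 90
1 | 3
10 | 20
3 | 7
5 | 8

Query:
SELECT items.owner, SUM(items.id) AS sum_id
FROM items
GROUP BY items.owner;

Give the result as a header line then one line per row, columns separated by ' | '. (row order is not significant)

== RESULT ==
items.owner | sum_id
alice | 50
dave | 1
carol | 90
bob | 9

Derivation:
After GROUP BY (4 rows):
items.owner | sum_id
alice | 50
dave | 1
carol | 90
bob | 9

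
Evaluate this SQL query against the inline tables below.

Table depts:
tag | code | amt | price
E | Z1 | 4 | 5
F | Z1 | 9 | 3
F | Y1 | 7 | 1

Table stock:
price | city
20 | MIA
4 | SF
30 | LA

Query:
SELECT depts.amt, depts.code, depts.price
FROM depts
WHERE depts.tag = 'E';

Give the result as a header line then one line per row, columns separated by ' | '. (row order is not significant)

== RESULT ==
depts.amt | depts.code | depts.price
4 | Z1 | 5

Derivation:
After WHERE (1 rows):
depts.tag | depts.code | depts.amt | depts.price
E | Z1 | 4 | 5
After SELECT (1 rows):
depts.amt | depts.code | depts.price
4 | Z1 | 5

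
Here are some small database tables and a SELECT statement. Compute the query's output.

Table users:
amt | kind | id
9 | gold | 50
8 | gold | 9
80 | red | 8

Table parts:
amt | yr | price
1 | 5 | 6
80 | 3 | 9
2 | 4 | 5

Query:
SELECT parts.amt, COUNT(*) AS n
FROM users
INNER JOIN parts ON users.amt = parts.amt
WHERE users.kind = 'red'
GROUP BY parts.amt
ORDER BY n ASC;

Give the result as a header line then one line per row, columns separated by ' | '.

== RESULT ==
parts.amt | n
80 | 1

Derivation:
After JOIN parts (1 rows):
users.amt | users.kind | users.id | parts.amt | parts.yr | parts.price
80 | red | 8 | 80 | 3 | 9
After WHERE (1 rows):
users.amt | users.kind | users.id | parts.amt | parts.yr | parts.price
80 | red | 8 | 80 | 3 | 9
After GROUP BY (1 rows):
parts.amt | n
80 | 1
After ORDER BY (1 rows):
parts.amt | n
80 | 1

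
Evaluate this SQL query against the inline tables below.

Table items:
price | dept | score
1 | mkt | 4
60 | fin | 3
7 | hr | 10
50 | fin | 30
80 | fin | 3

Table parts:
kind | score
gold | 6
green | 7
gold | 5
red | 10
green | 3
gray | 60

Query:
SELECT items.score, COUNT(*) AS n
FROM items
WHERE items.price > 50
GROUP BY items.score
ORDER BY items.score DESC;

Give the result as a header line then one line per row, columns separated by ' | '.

== RESULT ==
items.score | n
3 | 2

Derivation:
After WHERE (2 rows):
items.price | items.dept | items.score
60 | fin | 3
80 | fin | 3
After GROUP BY (1 rows):
items.score | n
3 | 2
After ORDER BY (1 rows):
items.score | n
3 | 2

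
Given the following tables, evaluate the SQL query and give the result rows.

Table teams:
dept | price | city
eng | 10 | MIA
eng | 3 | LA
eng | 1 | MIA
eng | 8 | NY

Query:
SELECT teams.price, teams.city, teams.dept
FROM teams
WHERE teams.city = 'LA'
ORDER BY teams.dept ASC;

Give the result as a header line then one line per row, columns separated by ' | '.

After WHERE (1 rows):
teams.dept | teams.price | teams.city
eng | 3 | LA
After SELECT (1 rows):
teams.price | teams.city | teams.dept
3 | LA | eng
After ORDER BY (1 rows):
teams.price | teams.city | teams.dept
3 | LA | eng

== RESULT ==
teams.price | teams.city | teams.dept
3 | LA | eng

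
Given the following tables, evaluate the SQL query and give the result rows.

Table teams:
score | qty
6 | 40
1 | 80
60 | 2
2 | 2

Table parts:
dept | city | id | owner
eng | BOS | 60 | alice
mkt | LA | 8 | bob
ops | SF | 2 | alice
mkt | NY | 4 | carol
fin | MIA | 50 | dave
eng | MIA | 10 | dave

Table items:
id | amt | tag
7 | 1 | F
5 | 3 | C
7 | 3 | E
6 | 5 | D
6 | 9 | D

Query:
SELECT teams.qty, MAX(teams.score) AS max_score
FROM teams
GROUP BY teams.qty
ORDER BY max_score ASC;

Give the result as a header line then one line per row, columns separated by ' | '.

== RESULT ==
teams.qty | max_score
80 | 1
40 | 6
2 | 60

Derivation:
After GROUP BY (3 rows):
teams.qty | max_score
40 | 6
80 | 1
2 | 60
After ORDER BY (3 rows):
teams.qty | max_score
80 | 1
40 | 6
2 | 60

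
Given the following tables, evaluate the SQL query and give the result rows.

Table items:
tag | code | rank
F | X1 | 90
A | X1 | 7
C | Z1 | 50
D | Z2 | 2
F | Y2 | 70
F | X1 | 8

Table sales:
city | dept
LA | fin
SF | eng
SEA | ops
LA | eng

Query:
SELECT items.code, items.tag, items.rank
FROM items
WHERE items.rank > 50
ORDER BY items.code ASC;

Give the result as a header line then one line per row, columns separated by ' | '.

== RESULT ==
items.code | items.tag | items.rank
X1 | F | 90
Y2 | F | 70

Derivation:
After WHERE (2 rows):
items.tag | items.code | items.rank
F | X1 | 90
F | Y2 | 70
After SELECT (2 rows):
items.code | items.tag | items.rank
X1 | F | 90
Y2 | F | 70
After ORDER BY (2 rows):
items.code | items.tag | items.rank
X1 | F | 90
Y2 | F | 70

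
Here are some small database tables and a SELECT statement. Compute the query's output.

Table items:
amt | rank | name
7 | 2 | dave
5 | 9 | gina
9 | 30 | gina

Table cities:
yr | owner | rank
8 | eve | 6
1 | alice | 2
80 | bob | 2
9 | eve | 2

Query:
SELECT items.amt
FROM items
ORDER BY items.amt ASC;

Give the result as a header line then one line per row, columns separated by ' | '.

After SELECT (3 rows):
items.amt
7
5
9
After ORDER BY (3 rows):
items.amt
5
7
9

== RESULT ==
items.amt
5
7
9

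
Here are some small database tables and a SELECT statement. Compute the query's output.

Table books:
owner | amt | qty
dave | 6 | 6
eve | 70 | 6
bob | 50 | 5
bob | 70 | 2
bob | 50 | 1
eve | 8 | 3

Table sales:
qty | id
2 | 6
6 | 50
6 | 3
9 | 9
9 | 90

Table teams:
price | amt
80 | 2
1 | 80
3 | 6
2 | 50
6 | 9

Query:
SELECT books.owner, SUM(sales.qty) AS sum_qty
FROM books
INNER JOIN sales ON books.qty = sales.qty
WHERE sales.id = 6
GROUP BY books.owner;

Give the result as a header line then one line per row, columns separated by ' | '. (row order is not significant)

== RESULT ==
books.owner | sum_qty
bob | 2

Derivation:
After JOIN sales (5 rows):
books.owner | books.amt | books.qty | sales.qty | sales.id
dave | 6 | 6 | 6 | 50
dave | 6 | 6 | 6 | 3
eve | 70 | 6 | 6 | 50
eve | 70 | 6 | 6 | 3
bob | 70 | 2 | 2 | 6
After WHERE (1 rows):
books.owner | books.amt | books.qty | sales.qty | sales.id
bob | 70 | 2 | 2 | 6
After GROUP BY (1 rows):
books.owner | sum_qty
bob | 2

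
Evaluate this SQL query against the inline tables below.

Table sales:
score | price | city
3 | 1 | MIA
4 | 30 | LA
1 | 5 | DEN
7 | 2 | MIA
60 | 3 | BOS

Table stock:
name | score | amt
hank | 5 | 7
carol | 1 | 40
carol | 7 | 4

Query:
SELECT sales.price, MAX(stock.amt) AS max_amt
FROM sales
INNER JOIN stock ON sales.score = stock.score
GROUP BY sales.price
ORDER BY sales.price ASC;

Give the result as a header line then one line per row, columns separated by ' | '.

== RESULT ==
sales.price | max_amt
2 | 4
5 | 40

Derivation:
After JOIN stock (2 rows):
sales.score | sales.price | sales.city | stock.name | stock.score | stock.amt
1 | 5 | DEN | carol | 1 | 40
7 | 2 | MIA | carol | 7 | 4
After GROUP BY (2 rows):
sales.price | max_amt
5 | 40
2 | 4
After ORDER BY (2 rows):
sales.price | max_amt
2 | 4
5 | 40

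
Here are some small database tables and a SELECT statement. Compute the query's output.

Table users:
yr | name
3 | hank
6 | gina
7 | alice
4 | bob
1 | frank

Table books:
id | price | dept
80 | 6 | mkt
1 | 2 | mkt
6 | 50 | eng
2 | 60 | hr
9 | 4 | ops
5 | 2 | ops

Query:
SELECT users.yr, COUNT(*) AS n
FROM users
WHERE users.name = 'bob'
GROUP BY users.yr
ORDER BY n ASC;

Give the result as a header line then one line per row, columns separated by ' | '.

After WHERE (1 rows):
users.yr | users.name
4 | bob
After GROUP BY (1 rows):
users.yr | n
4 | 1
After ORDER BY (1 rows):
users.yr | n
4 | 1

== RESULT ==
users.yr | n
4 | 1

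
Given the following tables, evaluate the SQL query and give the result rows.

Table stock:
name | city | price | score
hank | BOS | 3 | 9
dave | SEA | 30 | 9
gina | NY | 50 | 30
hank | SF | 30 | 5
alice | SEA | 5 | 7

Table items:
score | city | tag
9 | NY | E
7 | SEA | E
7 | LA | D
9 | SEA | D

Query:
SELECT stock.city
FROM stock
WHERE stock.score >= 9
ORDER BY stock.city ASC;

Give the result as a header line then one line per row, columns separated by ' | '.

After WHERE (3 rows):
stock.name | stock.city | stock.price | stock.score
hank | BOS | 3 | 9
dave | SEA | 30 | 9
gina | NY | 50 | 30
After SELECT (3 rows):
stock.city
BOS
SEA
NY
After ORDER BY (3 rows):
stock.city
BOS
NY
SEA

== RESULT ==
stock.city
BOS
NY
SEA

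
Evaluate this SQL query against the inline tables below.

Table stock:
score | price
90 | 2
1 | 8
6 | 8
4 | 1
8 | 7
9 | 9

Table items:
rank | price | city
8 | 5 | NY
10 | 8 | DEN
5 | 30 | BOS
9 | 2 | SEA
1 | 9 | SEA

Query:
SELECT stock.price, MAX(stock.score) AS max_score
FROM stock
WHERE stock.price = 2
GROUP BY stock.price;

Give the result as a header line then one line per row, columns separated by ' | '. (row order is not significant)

After WHERE (1 rows):
stock.score | stock.price
90 | 2
After GROUP BY (1 rows):
stock.price | max_score
2 | 90

== RESULT ==
stock.price | max_score
2 | 90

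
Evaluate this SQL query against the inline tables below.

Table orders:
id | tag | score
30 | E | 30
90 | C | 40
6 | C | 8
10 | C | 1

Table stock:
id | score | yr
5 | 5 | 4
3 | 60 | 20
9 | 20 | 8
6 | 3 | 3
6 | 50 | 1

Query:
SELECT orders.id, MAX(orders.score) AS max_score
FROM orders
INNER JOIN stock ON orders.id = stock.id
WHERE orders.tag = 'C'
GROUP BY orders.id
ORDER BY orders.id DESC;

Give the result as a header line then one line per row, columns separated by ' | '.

== RESULT ==
orders.id | max_score
6 | 8

Derivation:
After JOIN stock (2 rows):
orders.id | orders.tag | orders.score | stock.id | stock.score | stock.yr
6 | C | 8 | 6 | 3 | 3
6 | C | 8 | 6 | 50 | 1
After WHERE (2 rows):
orders.id | orders.tag | orders.score | stock.id | stock.score | stock.yr
6 | C | 8 | 6 | 3 | 3
6 | C | 8 | 6 | 50 | 1
After GROUP BY (1 rows):
orders.id | max_score
6 | 8
After ORDER BY (1 rows):
orders.id | max_score
6 | 8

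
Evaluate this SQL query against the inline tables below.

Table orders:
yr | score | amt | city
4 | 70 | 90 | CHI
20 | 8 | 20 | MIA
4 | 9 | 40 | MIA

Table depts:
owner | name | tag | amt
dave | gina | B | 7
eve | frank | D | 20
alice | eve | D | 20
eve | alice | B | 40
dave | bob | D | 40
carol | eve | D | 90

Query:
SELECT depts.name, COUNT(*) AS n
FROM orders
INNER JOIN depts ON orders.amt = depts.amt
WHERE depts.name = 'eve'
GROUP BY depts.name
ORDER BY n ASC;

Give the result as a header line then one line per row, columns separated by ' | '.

After JOIN depts (5 rows):
orders.yr | orders.score | orders.amt | orders.city | depts.owner | depts.name | depts.tag | depts.amt
4 | 70 | 90 | CHI | carol | eve | D | 90
20 | 8 | 20 | MIA | eve | frank | D | 20
20 | 8 | 20 | MIA | alice | eve | D | 20
4 | 9 | 40 | MIA | eve | alice | B | 40
4 | 9 | 40 | MIA | dave | bob | D | 40
After WHERE (2 rows):
orders.yr | orders.score | orders.amt | orders.city | depts.owner | depts.name | depts.tag | depts.amt
4 | 70 | 90 | CHI | carol | eve | D | 90
20 | 8 | 20 | MIA | alice | eve | D | 20
After GROUP BY (1 rows):
depts.name | n
eve | 2
After ORDER BY (1 rows):
depts.name | n
eve | 2

== RESULT ==
depts.name | n
eve | 2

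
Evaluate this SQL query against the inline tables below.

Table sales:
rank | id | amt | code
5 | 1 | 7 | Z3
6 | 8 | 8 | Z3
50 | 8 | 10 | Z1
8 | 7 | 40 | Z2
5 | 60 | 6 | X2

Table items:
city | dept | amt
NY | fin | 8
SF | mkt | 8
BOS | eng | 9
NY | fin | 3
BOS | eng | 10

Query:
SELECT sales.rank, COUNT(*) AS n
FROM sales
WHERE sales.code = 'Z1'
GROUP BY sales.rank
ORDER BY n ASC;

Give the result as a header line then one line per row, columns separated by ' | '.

After WHERE (1 rows):
sales.rank | sales.id | sales.amt | sales.code
50 | 8 | 10 | Z1
After GROUP BY (1 rows):
sales.rank | n
50 | 1
After ORDER BY (1 rows):
sales.rank | n
50 | 1

== RESULT ==
sales.rank | n
50 | 1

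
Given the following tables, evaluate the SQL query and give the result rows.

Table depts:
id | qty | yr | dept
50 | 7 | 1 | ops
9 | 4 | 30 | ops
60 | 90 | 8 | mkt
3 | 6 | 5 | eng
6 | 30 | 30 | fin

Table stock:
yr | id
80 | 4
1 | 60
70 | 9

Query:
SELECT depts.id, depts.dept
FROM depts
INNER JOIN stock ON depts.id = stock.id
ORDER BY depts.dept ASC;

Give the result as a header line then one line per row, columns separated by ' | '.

== RESULT ==
depts.id | depts.dept
60 | mkt
9 | ops

Derivation:
After JOIN stock (2 rows):
depts.id | depts.qty | depts.yr | depts.dept | stock.yr | stock.id
9 | 4 | 30 | ops | 70 | 9
60 | 90 | 8 | mkt | 1 | 60
After SELECT (2 rows):
depts.id | depts.dept
9 | ops
60 | mkt
After ORDER BY (2 rows):
depts.id | depts.dept
60 | mkt
9 | ops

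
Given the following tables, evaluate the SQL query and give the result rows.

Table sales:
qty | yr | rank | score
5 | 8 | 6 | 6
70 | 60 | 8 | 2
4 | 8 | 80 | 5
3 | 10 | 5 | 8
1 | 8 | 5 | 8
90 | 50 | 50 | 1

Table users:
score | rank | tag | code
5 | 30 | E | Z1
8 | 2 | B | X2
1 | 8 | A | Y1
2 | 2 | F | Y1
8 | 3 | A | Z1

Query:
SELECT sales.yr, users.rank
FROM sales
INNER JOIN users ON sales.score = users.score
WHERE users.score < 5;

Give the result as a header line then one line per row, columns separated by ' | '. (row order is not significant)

== RESULT ==
sales.yr | users.rank
60 | 2
50 | 8

Derivation:
After JOIN users (7 rows):
sales.qty | sales.yr | sales.rank | sales.score | users.score | users.rank | users.tag | users.code
70 | 60 | 8 | 2 | 2 | 2 | F | Y1
4 | 8 | 80 | 5 | 5 | 30 | E | Z1
3 | 10 | 5 | 8 | 8 | 2 | B | X2
3 | 10 | 5 | 8 | 8 | 3 | A | Z1
1 | 8 | 5 | 8 | 8 | 2 | B | X2
1 | 8 | 5 | 8 | 8 | 3 | A | Z1
90 | 50 | 50 | 1 | 1 | 8 | A | Y1
After WHERE (2 rows):
sales.qty | sales.yr | sales.rank | sales.score | users.score | users.rank | users.tag | users.code
70 | 60 | 8 | 2 | 2 | 2 | F | Y1
90 | 50 | 50 | 1 | 1 | 8 | A | Y1
After SELECT (2 rows):
sales.yr | users.rank
60 | 2
50 | 8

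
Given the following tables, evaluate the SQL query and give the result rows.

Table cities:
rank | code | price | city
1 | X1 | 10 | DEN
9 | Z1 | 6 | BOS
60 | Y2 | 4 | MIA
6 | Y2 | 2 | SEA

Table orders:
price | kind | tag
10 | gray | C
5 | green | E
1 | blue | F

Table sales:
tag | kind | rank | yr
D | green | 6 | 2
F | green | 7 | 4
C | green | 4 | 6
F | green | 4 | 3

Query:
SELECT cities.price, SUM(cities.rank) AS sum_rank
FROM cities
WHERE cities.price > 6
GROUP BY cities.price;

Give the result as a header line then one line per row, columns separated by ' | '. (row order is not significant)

== RESULT ==
cities.price | sum_rank
10 | 1

Derivation:
After WHERE (1 rows):
cities.rank | cities.code | cities.price | cities.city
1 | X1 | 10 | DEN
After GROUP BY (1 rows):
cities.price | sum_rank
10 | 1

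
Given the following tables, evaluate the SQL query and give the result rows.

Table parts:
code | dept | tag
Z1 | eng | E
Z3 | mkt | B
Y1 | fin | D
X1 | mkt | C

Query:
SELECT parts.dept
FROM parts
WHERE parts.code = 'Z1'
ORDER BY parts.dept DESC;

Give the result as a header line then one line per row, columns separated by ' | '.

After WHERE (1 rows):
parts.code | parts.dept | parts.tag
Z1 | eng | E
After SELECT (1 rows):
parts.dept
eng
After ORDER BY (1 rows):
parts.dept
eng

== RESULT ==
parts.dept
eng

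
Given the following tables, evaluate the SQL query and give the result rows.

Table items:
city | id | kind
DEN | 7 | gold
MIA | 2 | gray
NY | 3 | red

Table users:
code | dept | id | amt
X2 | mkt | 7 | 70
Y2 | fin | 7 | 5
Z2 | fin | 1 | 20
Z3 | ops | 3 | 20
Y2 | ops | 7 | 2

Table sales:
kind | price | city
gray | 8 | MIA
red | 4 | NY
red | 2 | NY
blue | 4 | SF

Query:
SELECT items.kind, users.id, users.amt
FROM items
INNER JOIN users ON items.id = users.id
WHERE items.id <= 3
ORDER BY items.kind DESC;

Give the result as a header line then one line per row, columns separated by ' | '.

== RESULT ==
items.kind | users.id | users.amt
red | 3 | 20

Derivation:
After JOIN users (4 rows):
items.city | items.id | items.kind | users.code | users.dept | users.id | users.amt
DEN | 7 | gold | X2 | mkt | 7 | 70
DEN | 7 | gold | Y2 | fin | 7 | 5
DEN | 7 | gold | Y2 | ops | 7 | 2
NY | 3 | red | Z3 | ops | 3 | 20
After WHERE (1 rows):
items.city | items.id | items.kind | users.code | users.dept | users.id | users.amt
NY | 3 | red | Z3 | ops | 3 | 20
After SELECT (1 rows):
items.kind | users.id | users.amt
red | 3 | 20
After ORDER BY (1 rows):
items.kind | users.id | users.amt
red | 3 | 20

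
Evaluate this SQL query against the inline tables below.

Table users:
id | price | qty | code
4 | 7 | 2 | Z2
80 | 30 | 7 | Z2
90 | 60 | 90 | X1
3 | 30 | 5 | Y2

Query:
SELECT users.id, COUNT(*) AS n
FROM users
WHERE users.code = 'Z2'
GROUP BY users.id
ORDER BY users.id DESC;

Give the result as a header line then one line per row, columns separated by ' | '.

After WHERE (2 rows):
users.id | users.price | users.qty | users.code
4 | 7 | 2 | Z2
80 | 30 | 7 | Z2
After GROUP BY (2 rows):
users.id | n
4 | 1
80 | 1
After ORDER BY (2 rows):
users.id | n
80 | 1
4 | 1

== RESULT ==
users.id | n
80 | 1
4 | 1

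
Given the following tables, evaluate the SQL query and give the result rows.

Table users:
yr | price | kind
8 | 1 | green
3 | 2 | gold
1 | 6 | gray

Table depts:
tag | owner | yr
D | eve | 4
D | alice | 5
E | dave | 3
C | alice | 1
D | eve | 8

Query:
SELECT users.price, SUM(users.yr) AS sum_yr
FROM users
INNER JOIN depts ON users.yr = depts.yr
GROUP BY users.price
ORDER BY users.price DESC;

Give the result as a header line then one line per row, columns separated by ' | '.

== RESULT ==
users.price | sum_yr
6 | 1
2 | 3
1 | 8

Derivation:
After JOIN depts (3 rows):
users.yr | users.price | users.kind | depts.tag | depts.owner | depts.yr
8 | 1 | green | D | eve | 8
3 | 2 | gold | E | dave | 3
1 | 6 | gray | C | alice | 1
After GROUP BY (3 rows):
users.price | sum_yr
1 | 8
2 | 3
6 | 1
After ORDER BY (3 rows):
users.price | sum_yr
6 | 1
2 | 3
1 | 8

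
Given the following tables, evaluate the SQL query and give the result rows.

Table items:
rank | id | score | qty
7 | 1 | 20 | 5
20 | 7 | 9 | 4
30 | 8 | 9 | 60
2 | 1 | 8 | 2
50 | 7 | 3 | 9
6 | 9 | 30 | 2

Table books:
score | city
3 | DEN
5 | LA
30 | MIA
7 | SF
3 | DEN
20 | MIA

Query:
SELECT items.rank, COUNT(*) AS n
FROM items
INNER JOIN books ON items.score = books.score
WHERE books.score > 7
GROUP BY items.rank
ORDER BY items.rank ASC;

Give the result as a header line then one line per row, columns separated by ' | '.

== RESULT ==
items.rank | n
6 | 1
7 | 1

Derivation:
After JOIN books (4 rows):
items.rank | items.id | items.score | items.qty | books.score | books.city
7 | 1 | 20 | 5 | 20 | MIA
50 | 7 | 3 | 9 | 3 | DEN
50 | 7 | 3 | 9 | 3 | DEN
6 | 9 | 30 | 2 | 30 | MIA
After WHERE (2 rows):
items.rank | items.id | items.score | items.qty | books.score | books.city
7 | 1 | 20 | 5 | 20 | MIA
6 | 9 | 30 | 2 | 30 | MIA
After GROUP BY (2 rows):
items.rank | n
7 | 1
6 | 1
After ORDER BY (2 rows):
items.rank | n
6 | 1
7 | 1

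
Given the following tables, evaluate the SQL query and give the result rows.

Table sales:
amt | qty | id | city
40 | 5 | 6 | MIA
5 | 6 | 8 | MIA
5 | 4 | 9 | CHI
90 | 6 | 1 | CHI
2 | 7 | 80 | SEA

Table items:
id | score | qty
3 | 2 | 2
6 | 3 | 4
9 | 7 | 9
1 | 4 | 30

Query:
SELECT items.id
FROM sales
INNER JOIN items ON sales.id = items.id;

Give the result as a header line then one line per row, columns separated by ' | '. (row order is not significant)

After JOIN items (3 rows):
sales.amt | sales.qty | sales.id | sales.city | items.id | items.score | items.qty
40 | 5 | 6 | MIA | 6 | 3 | 4
5 | 4 | 9 | CHI | 9 | 7 | 9
90 | 6 | 1 | CHI | 1 | 4 | 30
After SELECT (3 rows):
items.id
6
9
1

== RESULT ==
items.id
6
9
1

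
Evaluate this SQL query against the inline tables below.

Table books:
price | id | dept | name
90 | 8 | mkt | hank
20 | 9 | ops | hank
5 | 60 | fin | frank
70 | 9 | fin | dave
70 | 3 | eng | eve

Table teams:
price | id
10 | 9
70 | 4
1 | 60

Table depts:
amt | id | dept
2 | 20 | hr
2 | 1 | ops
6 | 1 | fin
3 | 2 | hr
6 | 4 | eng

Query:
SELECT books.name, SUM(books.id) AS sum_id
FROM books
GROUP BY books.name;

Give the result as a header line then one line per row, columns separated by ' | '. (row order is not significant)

After GROUP BY (4 rows):
books.name | sum_id
hank | 17
frank | 60
dave | 9
eve | 3

== RESULT ==
books.name | sum_id
hank | 17
frank | 60
dave | 9
eve | 3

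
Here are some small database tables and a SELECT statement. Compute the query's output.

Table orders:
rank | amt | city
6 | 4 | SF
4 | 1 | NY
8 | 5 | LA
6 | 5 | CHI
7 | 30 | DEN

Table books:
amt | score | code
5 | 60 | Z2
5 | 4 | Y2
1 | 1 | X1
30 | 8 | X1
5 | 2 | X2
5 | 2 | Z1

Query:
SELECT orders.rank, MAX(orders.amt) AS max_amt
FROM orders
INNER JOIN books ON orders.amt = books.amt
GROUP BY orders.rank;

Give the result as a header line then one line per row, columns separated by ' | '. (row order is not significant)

== RESULT ==
orders.rank | max_amt
4 | 1
8 | 5
6 | 5
7 | 30

Derivation:
After JOIN books (10 rows):
orders.rank | orders.amt | orders.city | books.amt | books.score | books.code
4 | 1 | NY | 1 | 1 | X1
8 | 5 | LA | 5 | 60 | Z2
8 | 5 | LA | 5 | 4 | Y2
8 | 5 | LA | 5 | 2 | X2
8 | 5 | LA | 5 | 2 | Z1
6 | 5 | CHI | 5 | 60 | Z2
6 | 5 | CHI | 5 | 4 | Y2
6 | 5 | CHI | 5 | 2 | X2
6 | 5 | CHI | 5 | 2 | Z1
7 | 30 | DEN | 30 | 8 | X1
After GROUP BY (4 rows):
orders.rank | max_amt
4 | 1
8 | 5
6 | 5
7 | 30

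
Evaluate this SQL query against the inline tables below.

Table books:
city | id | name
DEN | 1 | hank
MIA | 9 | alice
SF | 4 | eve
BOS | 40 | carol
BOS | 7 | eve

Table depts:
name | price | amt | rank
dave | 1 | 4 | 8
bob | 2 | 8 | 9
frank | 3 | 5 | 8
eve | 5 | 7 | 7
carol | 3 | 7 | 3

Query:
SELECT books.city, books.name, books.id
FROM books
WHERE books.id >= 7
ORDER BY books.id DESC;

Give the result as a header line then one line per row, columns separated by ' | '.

== RESULT ==
books.city | books.name | books.id
BOS | carol | 40
MIA | alice | 9
BOS | eve | 7

Derivation:
After WHERE (3 rows):
books.city | books.id | books.name
MIA | 9 | alice
BOS | 40 | carol
BOS | 7 | eve
After SELECT (3 rows):
books.city | books.name | books.id
MIA | alice | 9
BOS | carol | 40
BOS | eve | 7
After ORDER BY (3 rows):
books.city | books.name | books.id
BOS | carol | 40
MIA | alice | 9
BOS | eve | 7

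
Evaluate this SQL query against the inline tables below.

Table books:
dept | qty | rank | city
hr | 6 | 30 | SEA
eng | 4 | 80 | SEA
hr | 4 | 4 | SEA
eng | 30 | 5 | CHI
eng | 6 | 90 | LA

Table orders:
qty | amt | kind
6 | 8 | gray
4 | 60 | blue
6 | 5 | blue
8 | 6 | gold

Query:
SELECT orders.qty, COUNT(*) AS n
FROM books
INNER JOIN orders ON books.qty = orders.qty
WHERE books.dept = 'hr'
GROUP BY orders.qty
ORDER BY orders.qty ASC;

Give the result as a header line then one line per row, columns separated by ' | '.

After JOIN orders (6 rows):
books.dept | books.qty | books.rank | books.city | orders.qty | orders.amt | orders.kind
hr | 6 | 30 | SEA | 6 | 8 | gray
hr | 6 | 30 | SEA | 6 | 5 | blue
eng | 4 | 80 | SEA | 4 | 60 | blue
hr | 4 | 4 | SEA | 4 | 60 | blue
eng | 6 | 90 | LA | 6 | 8 | gray
eng | 6 | 90 | LA | 6 | 5 | blue
After WHERE (3 rows):
books.dept | books.qty | books.rank | books.city | orders.qty | orders.amt | orders.kind
hr | 6 | 30 | SEA | 6 | 8 | gray
hr | 6 | 30 | SEA | 6 | 5 | blue
hr | 4 | 4 | SEA | 4 | 60 | blue
After GROUP BY (2 rows):
orders.qty | n
6 | 2
4 | 1
After ORDER BY (2 rows):
orders.qty | n
4 | 1
6 | 2

== RESULT ==
orders.qty | n
4 | 1
6 | 2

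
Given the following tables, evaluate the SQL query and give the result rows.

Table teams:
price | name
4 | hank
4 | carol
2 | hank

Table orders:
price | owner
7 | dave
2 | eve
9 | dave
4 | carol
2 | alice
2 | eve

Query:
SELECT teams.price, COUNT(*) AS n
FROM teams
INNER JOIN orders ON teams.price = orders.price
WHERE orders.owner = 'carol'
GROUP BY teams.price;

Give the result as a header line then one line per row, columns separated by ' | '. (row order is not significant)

After JOIN orders (5 rows):
teams.price | teams.name | orders.price | orders.owner
4 | hank | 4 | carol
4 | carol | 4 | carol
2 | hank | 2 | eve
2 | hank | 2 | alice
2 | hank | 2 | eve
After WHERE (2 rows):
teams.price | teams.name | orders.price | orders.owner
4 | hank | 4 | carol
4 | carol | 4 | carol
After GROUP BY (1 rows):
teams.price | n
4 | 2

== RESULT ==
teams.price | n
4 | 2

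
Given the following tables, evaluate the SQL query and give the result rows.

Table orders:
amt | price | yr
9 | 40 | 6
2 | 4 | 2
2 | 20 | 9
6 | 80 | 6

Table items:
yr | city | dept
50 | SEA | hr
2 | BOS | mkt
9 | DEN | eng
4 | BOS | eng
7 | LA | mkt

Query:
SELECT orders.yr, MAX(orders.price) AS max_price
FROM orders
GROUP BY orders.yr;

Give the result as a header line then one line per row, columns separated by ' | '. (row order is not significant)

== RESULT ==
orders.yr | max_price
6 | 80
2 | 4
9 | 20

Derivation:
After GROUP BY (3 rows):
orders.yr | max_price
6 | 80
2 | 4
9 | 20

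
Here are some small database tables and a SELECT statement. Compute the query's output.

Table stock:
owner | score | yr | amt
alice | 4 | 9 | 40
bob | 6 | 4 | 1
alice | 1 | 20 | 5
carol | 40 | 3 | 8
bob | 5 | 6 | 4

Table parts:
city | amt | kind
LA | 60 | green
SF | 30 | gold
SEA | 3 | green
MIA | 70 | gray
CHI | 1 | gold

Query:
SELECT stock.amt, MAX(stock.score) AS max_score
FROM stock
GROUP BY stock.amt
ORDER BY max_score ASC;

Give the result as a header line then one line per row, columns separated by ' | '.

After GROUP BY (5 rows):
stock.amt | max_score
40 | 4
1 | 6
5 | 1
8 | 40
4 | 5
After ORDER BY (5 rows):
stock.amt | max_score
5 | 1
40 | 4
4 | 5
1 | 6
8 | 40

== RESULT ==
stock.amt | max_score
5 | 1
40 | 4
4 | 5
1 | 6
8 | 40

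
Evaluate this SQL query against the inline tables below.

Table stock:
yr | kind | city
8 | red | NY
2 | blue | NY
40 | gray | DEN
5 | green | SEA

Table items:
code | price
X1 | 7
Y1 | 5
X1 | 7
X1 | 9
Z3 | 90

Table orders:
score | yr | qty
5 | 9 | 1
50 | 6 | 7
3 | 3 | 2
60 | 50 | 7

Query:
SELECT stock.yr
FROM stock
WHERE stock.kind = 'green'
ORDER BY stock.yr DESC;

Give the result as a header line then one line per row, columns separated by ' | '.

After WHERE (1 rows):
stock.yr | stock.kind | stock.city
5 | green | SEA
After SELECT (1 rows):
stock.yr
5
After ORDER BY (1 rows):
stock.yr
5

== RESULT ==
stock.yr
5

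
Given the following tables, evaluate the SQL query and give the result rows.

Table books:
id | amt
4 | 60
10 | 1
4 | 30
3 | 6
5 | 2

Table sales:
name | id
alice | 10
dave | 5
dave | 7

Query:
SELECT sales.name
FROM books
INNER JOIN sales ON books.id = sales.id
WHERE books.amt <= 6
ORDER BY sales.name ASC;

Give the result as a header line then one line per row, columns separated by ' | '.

After JOIN sales (2 rows):
books.id | books.amt | sales.name | sales.id
10 | 1 | alice | 10
5 | 2 | dave | 5
After WHERE (2 rows):
books.id | books.amt | sales.name | sales.id
10 | 1 | alice | 10
5 | 2 | dave | 5
After SELECT (2 rows):
sales.name
alice
dave
After ORDER BY (2 rows):
sales.name
alice
dave

== RESULT ==
sales.name
alice
dave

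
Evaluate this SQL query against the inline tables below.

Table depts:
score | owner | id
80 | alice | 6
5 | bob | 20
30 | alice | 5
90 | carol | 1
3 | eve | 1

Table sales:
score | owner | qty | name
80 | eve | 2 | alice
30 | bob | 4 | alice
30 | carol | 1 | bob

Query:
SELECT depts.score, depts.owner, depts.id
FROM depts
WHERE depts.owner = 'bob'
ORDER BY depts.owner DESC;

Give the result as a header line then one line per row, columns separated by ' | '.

== RESULT ==
depts.score | depts.owner | depts.id
5 | bob | 20

Derivation:
After WHERE (1 rows):
depts.score | depts.owner | depts.id
5 | bob | 20
After SELECT (1 rows):
depts.score | depts.owner | depts.id
5 | bob | 20
After ORDER BY (1 rows):
depts.score | depts.owner | depts.id
5 | bob | 20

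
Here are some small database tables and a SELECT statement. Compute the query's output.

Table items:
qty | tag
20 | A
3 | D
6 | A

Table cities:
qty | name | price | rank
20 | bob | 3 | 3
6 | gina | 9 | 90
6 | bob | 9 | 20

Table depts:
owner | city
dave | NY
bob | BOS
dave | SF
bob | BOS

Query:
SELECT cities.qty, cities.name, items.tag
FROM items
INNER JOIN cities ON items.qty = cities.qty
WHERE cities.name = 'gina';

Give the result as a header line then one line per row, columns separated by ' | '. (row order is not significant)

== RESULT ==
cities.qty | cities.name | items.tag
6 | gina | A

Derivation:
After JOIN cities (3 rows):
items.qty | items.tag | cities.qty | cities.name | cities.price | cities.rank
20 | A | 20 | bob | 3 | 3
6 | A | 6 | gina | 9 | 90
6 | A | 6 | bob | 9 | 20
After WHERE (1 rows):
items.qty | items.tag | cities.qty | cities.name | cities.price | cities.rank
6 | A | 6 | gina | 9 | 90
After SELECT (1 rows):
cities.qty | cities.name | items.tag
6 | gina | A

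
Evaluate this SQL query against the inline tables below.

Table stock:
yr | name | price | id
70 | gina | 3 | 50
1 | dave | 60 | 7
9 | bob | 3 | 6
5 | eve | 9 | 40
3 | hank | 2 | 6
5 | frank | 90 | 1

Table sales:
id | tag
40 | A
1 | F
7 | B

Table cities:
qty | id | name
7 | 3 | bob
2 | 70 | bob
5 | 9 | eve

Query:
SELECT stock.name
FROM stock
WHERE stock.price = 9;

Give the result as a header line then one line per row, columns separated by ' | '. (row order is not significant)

After WHERE (1 rows):
stock.yr | stock.name | stock.price | stock.id
5 | eve | 9 | 40
After SELECT (1 rows):
stock.name
eve

== RESULT ==
stock.name
eve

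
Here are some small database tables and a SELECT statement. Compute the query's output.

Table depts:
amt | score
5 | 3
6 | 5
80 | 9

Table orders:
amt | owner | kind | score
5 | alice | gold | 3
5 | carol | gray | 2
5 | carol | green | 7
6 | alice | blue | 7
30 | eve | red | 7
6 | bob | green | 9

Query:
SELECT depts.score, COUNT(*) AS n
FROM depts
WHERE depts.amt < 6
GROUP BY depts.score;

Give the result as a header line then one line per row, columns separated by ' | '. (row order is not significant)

After WHERE (1 rows):
depts.amt | depts.score
5 | 3
After GROUP BY (1 rows):
depts.score | n
3 | 1

== RESULT ==
depts.score | n
3 | 1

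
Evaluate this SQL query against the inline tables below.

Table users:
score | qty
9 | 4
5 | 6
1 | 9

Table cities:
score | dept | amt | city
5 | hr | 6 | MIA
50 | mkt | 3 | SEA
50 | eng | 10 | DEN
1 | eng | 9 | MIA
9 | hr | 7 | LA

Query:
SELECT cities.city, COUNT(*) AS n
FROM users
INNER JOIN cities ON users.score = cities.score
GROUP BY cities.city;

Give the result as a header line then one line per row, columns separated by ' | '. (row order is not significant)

After JOIN cities (3 rows):
users.score | users.qty | cities.score | cities.dept | cities.amt | cities.city
9 | 4 | 9 | hr | 7 | LA
5 | 6 | 5 | hr | 6 | MIA
1 | 9 | 1 | eng | 9 | MIA
After GROUP BY (2 rows):
cities.city | n
LA | 1
MIA | 2

== RESULT ==
cities.city | n
LA | 1
MIA | 2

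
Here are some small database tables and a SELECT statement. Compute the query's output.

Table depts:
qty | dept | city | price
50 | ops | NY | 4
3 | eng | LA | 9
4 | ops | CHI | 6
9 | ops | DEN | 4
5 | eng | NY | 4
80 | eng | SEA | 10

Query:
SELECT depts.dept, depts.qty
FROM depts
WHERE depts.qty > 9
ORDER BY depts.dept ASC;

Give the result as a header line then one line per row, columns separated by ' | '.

== RESULT ==
depts.dept | depts.qty
eng | 80
ops | 50

Derivation:
After WHERE (2 rows):
depts.qty | depts.dept | depts.city | depts.price
50 | ops | NY | 4
80 | eng | SEA | 10
After SELECT (2 rows):
depts.dept | depts.qty
ops | 50
eng | 80
After ORDER BY (2 rows):
depts.dept | depts.qty
eng | 80
ops | 50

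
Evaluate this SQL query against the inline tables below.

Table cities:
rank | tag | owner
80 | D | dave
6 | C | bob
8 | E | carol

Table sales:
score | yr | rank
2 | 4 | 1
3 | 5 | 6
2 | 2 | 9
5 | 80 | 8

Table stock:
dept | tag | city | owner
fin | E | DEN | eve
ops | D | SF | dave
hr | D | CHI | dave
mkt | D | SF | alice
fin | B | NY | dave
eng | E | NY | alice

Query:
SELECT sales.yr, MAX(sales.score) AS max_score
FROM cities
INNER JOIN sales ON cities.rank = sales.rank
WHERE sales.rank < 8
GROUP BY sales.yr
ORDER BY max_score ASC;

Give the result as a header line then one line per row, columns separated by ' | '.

== RESULT ==
sales.yr | max_score
5 | 3

Derivation:
After JOIN sales (2 rows):
cities.rank | cities.tag | cities.owner | sales.score | sales.yr | sales.rank
6 | C | bob | 3 | 5 | 6
8 | E | carol | 5 | 80 | 8
After WHERE (1 rows):
cities.rank | cities.tag | cities.owner | sales.score | sales.yr | sales.rank
6 | C | bob | 3 | 5 | 6
After GROUP BY (1 rows):
sales.yr | max_score
5 | 3
After ORDER BY (1 rows):
sales.yr | max_score
5 | 3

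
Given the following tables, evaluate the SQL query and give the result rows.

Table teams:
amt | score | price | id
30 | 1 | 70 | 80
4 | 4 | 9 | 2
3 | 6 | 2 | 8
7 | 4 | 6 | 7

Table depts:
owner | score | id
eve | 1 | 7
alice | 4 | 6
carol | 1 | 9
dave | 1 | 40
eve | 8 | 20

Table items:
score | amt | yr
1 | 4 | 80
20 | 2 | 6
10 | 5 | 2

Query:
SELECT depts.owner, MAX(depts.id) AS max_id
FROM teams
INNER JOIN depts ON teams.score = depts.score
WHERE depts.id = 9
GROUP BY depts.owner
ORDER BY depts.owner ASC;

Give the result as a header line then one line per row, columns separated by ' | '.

After JOIN depts (5 rows):
teams.amt | teams.score | teams.price | teams.id | depts.owner | depts.score | depts.id
30 | 1 | 70 | 80 | eve | 1 | 7
30 | 1 | 70 | 80 | carol | 1 | 9
30 | 1 | 70 | 80 | dave | 1 | 40
4 | 4 | 9 | 2 | alice | 4 | 6
7 | 4 | 6 | 7 | alice | 4 | 6
After WHERE (1 rows):
teams.amt | teams.score | teams.price | teams.id | depts.owner | depts.score | depts.id
30 | 1 | 70 | 80 | carol | 1 | 9
After GROUP BY (1 rows):
depts.owner | max_id
carol | 9
After ORDER BY (1 rows):
depts.owner | max_id
carol | 9

== RESULT ==
depts.owner | max_id
carol | 9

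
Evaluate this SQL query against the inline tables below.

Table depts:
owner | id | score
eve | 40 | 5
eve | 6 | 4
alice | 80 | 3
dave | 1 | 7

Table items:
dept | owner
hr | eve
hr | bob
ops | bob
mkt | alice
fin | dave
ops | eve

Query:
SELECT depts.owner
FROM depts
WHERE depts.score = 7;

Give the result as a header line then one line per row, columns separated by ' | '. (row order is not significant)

After WHERE (1 rows):
depts.owner | depts.id | depts.score
dave | 1 | 7
After SELECT (1 rows):
depts.owner
dave

== RESULT ==
depts.owner
dave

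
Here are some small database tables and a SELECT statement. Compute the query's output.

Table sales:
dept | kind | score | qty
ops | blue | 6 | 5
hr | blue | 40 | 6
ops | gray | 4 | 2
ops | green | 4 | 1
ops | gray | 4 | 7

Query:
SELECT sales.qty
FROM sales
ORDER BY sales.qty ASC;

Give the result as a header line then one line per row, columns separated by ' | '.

== RESULT ==
sales.qty
1
2
5
6
7

Derivation:
After SELECT (5 rows):
sales.qty
5
6
2
1
7
After ORDER BY (5 rows):
sales.qty
1
2
5
6
7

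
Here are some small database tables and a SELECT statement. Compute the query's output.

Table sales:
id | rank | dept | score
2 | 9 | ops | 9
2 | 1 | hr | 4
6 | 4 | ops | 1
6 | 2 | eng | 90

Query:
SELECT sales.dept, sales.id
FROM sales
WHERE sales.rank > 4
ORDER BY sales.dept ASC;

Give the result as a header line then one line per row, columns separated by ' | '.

== RESULT ==
sales.dept | sales.id
ops | 2

Derivation:
After WHERE (1 rows):
sales.id | sales.rank | sales.dept | sales.score
2 | 9 | ops | 9
After SELECT (1 rows):
sales.dept | sales.id
ops | 2
After ORDER BY (1 rows):
sales.dept | sales.id
ops | 2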